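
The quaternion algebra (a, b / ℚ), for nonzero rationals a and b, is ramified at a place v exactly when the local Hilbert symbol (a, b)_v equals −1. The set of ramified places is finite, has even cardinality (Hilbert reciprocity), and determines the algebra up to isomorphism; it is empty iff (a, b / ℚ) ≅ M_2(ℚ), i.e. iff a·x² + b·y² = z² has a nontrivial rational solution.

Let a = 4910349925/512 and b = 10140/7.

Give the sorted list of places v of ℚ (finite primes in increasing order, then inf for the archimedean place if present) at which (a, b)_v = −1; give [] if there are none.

(a, b) ≡ (26, 105) mod (ℚ^×)²; places V = {2, 3, 5, 7, 13, 23, ∞}.
(a,b)_3: α=0, u≡2; β=1, v≡2 (mod 3); (2|3)=-1, (2|3)=-1; sign (−1)^0·-1^1·-1^0 = -1.
(a,b)_5: α=2, u≡1; β=1, v≡4 (mod 5); (1|5)=+1, (4|5)=+1; sign (−1)^0·+1^1·+1^2 = +1.
(a,b)_2: α=-9, β=2; u≡5, v≡1 (mod 8); ε(u)ε(v)=0·0, αω(v)=-9·0, βω(u)=2·1; sum ≡ 0  ⇒  +1.
(a,b)_13: α=5, u≡6; β=2, v≡3 (mod 13); (6|13)=-1, (3|13)=+1; sign (−1)^0·-1^2·+1^5 = +1.
(a,b)_∞: sgn(26)=+, sgn(105)=+, so +1.
(a,b)_7: α=0, u≡5; β=-1, v≡4 (mod 7); (5|7)=-1, (4|7)=+1; sign (−1)^0·-1^-1·+1^0 = -1.
(a,b)_23: α=2, u≡9; β=0, v≡16 (mod 23); (9|23)=+1, (16|23)=+1; sign (−1)^0·+1^0·+1^2 = +1.
Ram(26, 105) = {3, 7}; no ℚ_3-point on the conic.

[3, 7]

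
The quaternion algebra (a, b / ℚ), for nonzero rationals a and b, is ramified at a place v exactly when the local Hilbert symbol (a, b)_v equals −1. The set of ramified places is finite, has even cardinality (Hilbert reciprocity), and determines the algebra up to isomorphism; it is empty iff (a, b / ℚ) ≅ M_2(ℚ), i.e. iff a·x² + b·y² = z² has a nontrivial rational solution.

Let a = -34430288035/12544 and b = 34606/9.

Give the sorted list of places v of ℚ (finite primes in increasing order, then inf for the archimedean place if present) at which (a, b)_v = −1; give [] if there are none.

Mod squares: a ≡ -115, b ≡ 286. Check v ∈ {∞, 2, 3, 5, 7, 11, 13, 23}.
v=13: a=13^2·(≡2), b=13^1·(≡4) mod 13; (2|13)=-1, (4|13)=+1; (−1)^{2·1·6}·(-1)^1·(+1)^2 = -1.
v=7: a=7^-2·(≡1), b=7^0·(≡6) mod 7; (1|7)=+1, (6|7)=-1; (−1)^{-2·0·3}·(+1)^0·(-1)^-2 = +1.
v=∞: -115 < 0 and 286 > 0  ⇒  (a,b)_∞ = +1.
v=2: v_2(a)=-8, v_2(b)=1; units ≡ 5, 7 (mod 8); ε·ε+αω+βω = 0·1+-8·0+1·1 ≡ 1  ⇒  (a,b)_2 = -1.
v=5: a=5^1·(≡2), b=5^0·(≡4) mod 5; (2|5)=-1, (4|5)=+1; (−1)^{1·0·2}·(-1)^0·(+1)^1 = +1.
v=11: a=11^6·(≡6), b=11^3·(≡9) mod 11; (6|11)=-1, (9|11)=+1; (−1)^{6·3·5}·(-1)^3·(+1)^6 = -1.
v=23: a=23^1·(≡6), b=23^0·(≡22) mod 23; (6|23)=+1, (22|23)=-1; (−1)^{1·0·11}·(+1)^0·(-1)^1 = -1.
v=3: a=3^0·(≡2), b=3^-2·(≡1) mod 3; (2|3)=-1, (1|3)=+1; (−1)^{0·-2·1}·(-1)^-2·(+1)^0 = +1.
Ram(-115, 286) = {2, 11, 13, 23}; no ℚ_2-point on the conic.

[2, 11, 13, 23]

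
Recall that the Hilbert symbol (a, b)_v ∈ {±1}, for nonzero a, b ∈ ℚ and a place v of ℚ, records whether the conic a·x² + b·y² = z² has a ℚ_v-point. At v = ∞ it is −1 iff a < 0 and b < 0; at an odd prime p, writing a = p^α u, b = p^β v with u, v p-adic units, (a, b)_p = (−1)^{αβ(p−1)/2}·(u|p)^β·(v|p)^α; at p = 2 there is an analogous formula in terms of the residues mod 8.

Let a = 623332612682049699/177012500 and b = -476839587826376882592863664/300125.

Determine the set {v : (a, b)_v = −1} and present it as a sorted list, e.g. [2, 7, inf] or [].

[3, 19]

Mod squares: a ≡ 45695, b ≡ -326895. Check v ∈ {∞, 2, 3, 5, 7, 11, 13, 17, 19, 23, 31, 37}.
v=7: a=7^-2·(≡3), b=7^-4·(≡6) mod 7; (3|7)=-1, (6|7)=-1; (−1)^{-2·-4·3}·(-1)^-4·(-1)^-2 = +1.
v=2: v_2(a)=-2, v_2(b)=4; units ≡ 7, 1 (mod 8); ε·ε+αω+βω = 1·0+-2·0+4·0 ≡ 0  ⇒  (a,b)_2 = +1.
v=∞: 45695 > 0 and -326895 < 0  ⇒  (a,b)_∞ = +1.
v=19: a=19^1·(≡1), b=19^3·(≡11) mod 19; (1|19)=+1, (11|19)=+1; (−1)^{1·3·9}·(+1)^3·(+1)^1 = -1.
v=31: a=31^2·(≡8), b=31^5·(≡13) mod 31; (8|31)=+1, (13|31)=-1; (−1)^{2·5·15}·(+1)^5·(-1)^2 = +1.
v=17: a=17^-2·(≡15), b=17^2·(≡2) mod 17; (15|17)=+1, (2|17)=+1; (−1)^{-2·2·8}·(+1)^2·(+1)^-2 = +1.
v=3: a=3^8·(≡2), b=3^1·(≡1) mod 3; (2|3)=-1, (1|3)=+1; (−1)^{8·1·1}·(-1)^1·(+1)^8 = -1.
v=13: a=13^3·(≡7), b=13^4·(≡12) mod 13; (7|13)=-1, (12|13)=+1; (−1)^{3·4·6}·(-1)^4·(+1)^3 = +1.
v=5: a=5^-5·(≡1), b=5^-3·(≡1) mod 5; (1|5)=+1, (1|5)=+1; (−1)^{-5·-3·2}·(+1)^-3·(+1)^-5 = +1.
v=37: a=37^1·(≡31), b=37^3·(≡13) mod 37; (31|37)=-1, (13|37)=-1; (−1)^{1·3·18}·(-1)^3·(-1)^1 = +1.
v=11: a=11^2·(≡1), b=11^2·(≡5) mod 11; (1|11)=+1, (5|11)=+1; (−1)^{2·2·5}·(+1)^2·(+1)^2 = +1.
v=23: a=23^2·(≡14), b=23^0·(≡8) mod 23; (14|23)=-1, (8|23)=+1; (−1)^{2·0·11}·(-1)^0·(+1)^2 = +1.
Ram(45695, -326895) = {3, 19}; no ℚ_3-point on the conic.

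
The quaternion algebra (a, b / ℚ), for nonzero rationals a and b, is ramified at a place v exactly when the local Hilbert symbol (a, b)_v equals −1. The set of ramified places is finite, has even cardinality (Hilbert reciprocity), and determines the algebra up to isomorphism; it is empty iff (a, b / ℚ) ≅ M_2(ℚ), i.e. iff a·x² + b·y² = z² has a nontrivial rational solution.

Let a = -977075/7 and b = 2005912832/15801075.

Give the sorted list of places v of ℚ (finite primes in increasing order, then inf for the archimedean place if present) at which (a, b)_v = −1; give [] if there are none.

(a, b) ≡ (-2261, 231) mod (ℚ^×)²; places V = {2, 3, 5, 7, 11, 17, 19, 29, ∞}.
(a,b)_29: α=0, u≡28; β=2, v≡4 (mod 29); (28|29)=+1, (4|29)=+1; sign (−1)^0·+1^2·+1^0 = +1.
(a,b)_17: α=1, u≡10; β=-2, v≡14 (mod 17); (10|17)=-1, (14|17)=-1; sign (−1)^0·-1^-2·-1^1 = -1.
(a,b)_3: α=0, u≡1; β=-7, v≡2 (mod 3); (1|3)=+1, (2|3)=-1; sign (−1)^0·+1^-7·-1^0 = +1.
(a,b)_7: α=-1, u≡6; β=1, v≡6 (mod 7); (6|7)=-1, (6|7)=-1; sign (−1)^1·-1^1·-1^-1 = -1.
(a,b)_2: α=0, β=8; u≡3, v≡7 (mod 8); ε(u)ε(v)=1·1, αω(v)=0·0, βω(u)=8·1; sum ≡ 1  ⇒  -1.
(a,b)_19: α=1, u≡12; β=0, v≡3 (mod 19); (12|19)=-1, (3|19)=-1; sign (−1)^0·-1^0·-1^1 = -1.
(a,b)_11: α=2, u≡3; β=3, v≡7 (mod 11); (3|11)=+1, (7|11)=-1; sign (−1)^0·+1^3·-1^2 = +1.
(a,b)_5: α=2, u≡1; β=-2, v≡4 (mod 5); (1|5)=+1, (4|5)=+1; sign (−1)^0·+1^-2·+1^2 = +1.
(a,b)_∞: sgn(-2261)=−, sgn(231)=+, so +1.
(-2261, 231 / ℚ) ramifies at {2, 7, 17, 19}: a division algebra.

[2, 7, 17, 19]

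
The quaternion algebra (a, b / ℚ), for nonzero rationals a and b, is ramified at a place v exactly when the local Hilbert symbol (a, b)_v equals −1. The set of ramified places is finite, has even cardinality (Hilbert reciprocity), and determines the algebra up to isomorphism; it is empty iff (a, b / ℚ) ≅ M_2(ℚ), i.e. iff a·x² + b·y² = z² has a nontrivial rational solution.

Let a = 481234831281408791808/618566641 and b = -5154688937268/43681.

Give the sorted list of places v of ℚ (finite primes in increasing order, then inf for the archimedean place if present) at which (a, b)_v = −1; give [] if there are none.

Mod squares: a ≡ 26013, b ≡ -13. Check v ∈ {∞, 2, 3, 7, 11, 13, 17, 19, 23, 29}.
v=19: a=19^-2·(≡12), b=19^-2·(≡11) mod 19; (12|19)=-1, (11|19)=+1; (−1)^{-2·-2·9}·(-1)^-2·(+1)^-2 = +1.
v=13: a=13^5·(≡3), b=13^5·(≡1) mod 13; (3|13)=+1, (1|13)=+1; (−1)^{5·5·6}·(+1)^5·(+1)^5 = +1.
v=7: a=7^-2·(≡2), b=7^0·(≡4) mod 7; (2|7)=+1, (4|7)=+1; (−1)^{-2·0·3}·(+1)^0·(+1)^-2 = +1.
v=3: a=3^15·(≡1), b=3^8·(≡2) mod 3; (1|3)=+1, (2|3)=-1; (−1)^{15·8·1}·(+1)^8·(-1)^15 = -1.
v=11: a=11^-2·(≡4), b=11^-2·(≡1) mod 11; (4|11)=+1, (1|11)=+1; (−1)^{-2·-2·5}·(+1)^-2·(+1)^-2 = +1.
v=2: v_2(a)=8, v_2(b)=2; units ≡ 5, 3 (mod 8); ε·ε+αω+βω = 0·1+8·1+2·1 ≡ 0  ⇒  (a,b)_2 = +1.
v=∞: 26013 > 0 and -13 < 0  ⇒  (a,b)_∞ = +1.
v=17: a=17^-2·(≡12), b=17^0·(≡13) mod 17; (12|17)=-1, (13|17)=+1; (−1)^{-2·0·8}·(-1)^0·(+1)^-2 = +1.
v=29: a=29^1·(≡27), b=29^0·(≡6) mod 29; (27|29)=-1, (6|29)=+1; (−1)^{1·0·14}·(-1)^0·(+1)^1 = +1.
v=23: a=23^3·(≡2), b=23^2·(≡22) mod 23; (2|23)=+1, (22|23)=-1; (−1)^{3·2·11}·(+1)^2·(-1)^3 = -1.
|Ram(26013, -13)| = 2, even; anisotropic at {3, 23}.

[3, 23]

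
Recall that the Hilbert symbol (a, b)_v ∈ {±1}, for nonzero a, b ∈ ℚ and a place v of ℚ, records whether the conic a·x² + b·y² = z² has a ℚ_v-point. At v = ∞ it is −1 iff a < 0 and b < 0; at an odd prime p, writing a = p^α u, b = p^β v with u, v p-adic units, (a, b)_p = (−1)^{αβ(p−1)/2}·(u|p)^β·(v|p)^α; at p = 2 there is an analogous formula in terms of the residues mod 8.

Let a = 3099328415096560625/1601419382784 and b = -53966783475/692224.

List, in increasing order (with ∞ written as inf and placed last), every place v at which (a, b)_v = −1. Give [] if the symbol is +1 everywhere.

[]

(a, b) ≡ (17, -19) mod (ℚ^×)²; places V = {2, 3, 5, 11, 13, 17, 19, 23, ∞}.
(a,b)_5: α=4, u≡3; β=2, v≡4 (mod 5); (3|5)=-1, (4|5)=+1; sign (−1)^0·-1^2·+1^4 = +1.
(a,b)_23: α=2, u≡19; β=0, v≡4 (mod 23); (19|23)=-1, (4|23)=+1; sign (−1)^0·-1^0·+1^2 = +1.
(a,b)_∞: sgn(17)=+, sgn(-19)=−, so +1.
(a,b)_3: α=-4, u≡2; β=2, v≡2 (mod 3); (2|3)=-1, (2|3)=-1; sign (−1)^0·-1^2·-1^-4 = +1.
(a,b)_11: α=4, u≡10; β=2, v≡4 (mod 11); (10|11)=-1, (4|11)=+1; sign (−1)^0·-1^2·+1^4 = +1.
(a,b)_17: α=3, u≡9; β=2, v≡4 (mod 17); (9|17)=+1, (4|17)=+1; sign (−1)^0·+1^2·+1^3 = +1.
(a,b)_13: α=-6, u≡10; β=-2, v≡6 (mod 13); (10|13)=+1, (6|13)=-1; sign (−1)^0·+1^-2·-1^-6 = +1.
(a,b)_2: α=-12, β=-12; u≡1, v≡5 (mod 8); ε(u)ε(v)=0·0, αω(v)=-12·1, βω(u)=-12·0; sum ≡ 0  ⇒  +1.
(a,b)_19: α=4, u≡5; β=3, v≡10 (mod 19); (5|19)=+1, (10|19)=-1; sign (−1)^0·+1^3·-1^4 = +1.
Every local symbol is +1, so the conic 17·x² + -19·y² = z² has ℚ_v-points for all v and hence a ℚ-point; (a, b / ℚ) ≅ M_2(ℚ).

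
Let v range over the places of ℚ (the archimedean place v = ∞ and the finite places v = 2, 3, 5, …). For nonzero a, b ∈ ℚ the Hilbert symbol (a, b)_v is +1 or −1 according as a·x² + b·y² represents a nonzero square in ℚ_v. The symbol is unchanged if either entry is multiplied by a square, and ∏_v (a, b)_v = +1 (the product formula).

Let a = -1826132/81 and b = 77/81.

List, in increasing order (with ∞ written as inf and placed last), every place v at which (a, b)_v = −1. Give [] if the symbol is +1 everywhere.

(a, b) ≡ (-77, 77) mod (ℚ^×)²; places V = {2, 3, 7, 11, ∞}.
(a,b)_7: α=3, u≡6; β=1, v≡1 (mod 7); (6|7)=-1, (1|7)=+1; sign (−1)^1·-1^1·+1^3 = +1.
(a,b)_3: α=-4, u≡1; β=-4, v≡2 (mod 3); (1|3)=+1, (2|3)=-1; sign (−1)^0·+1^-4·-1^-4 = +1.
(a,b)_∞: sgn(-77)=−, sgn(77)=+, so +1.
(a,b)_11: α=3, u≡9; β=1, v≡10 (mod 11); (9|11)=+1, (10|11)=-1; sign (−1)^1·+1^1·-1^3 = +1.
(a,b)_2: α=2, β=0; u≡3, v≡5 (mod 8); ε(u)ε(v)=1·0, αω(v)=2·1, βω(u)=0·1; sum ≡ 0  ⇒  +1.
Ram(a, b) = ∅: the form -77·x² + 77·y² − z² is isotropic over every ℚ_v, so by Hasse–Minkowski it is isotropic over ℚ.

[]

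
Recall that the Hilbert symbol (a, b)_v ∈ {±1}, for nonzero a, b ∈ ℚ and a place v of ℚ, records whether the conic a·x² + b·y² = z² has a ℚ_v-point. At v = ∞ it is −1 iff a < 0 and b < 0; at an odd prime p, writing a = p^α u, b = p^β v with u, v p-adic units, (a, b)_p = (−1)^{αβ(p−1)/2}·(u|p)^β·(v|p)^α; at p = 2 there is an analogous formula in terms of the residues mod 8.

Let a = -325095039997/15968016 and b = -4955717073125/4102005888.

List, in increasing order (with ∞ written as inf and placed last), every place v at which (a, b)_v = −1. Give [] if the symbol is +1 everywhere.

[41, inf]

Mod squares: a ≡ -13, b ≡ -1066. Check v ∈ {∞, 2, 3, 5, 7, 13, 17, 19, 29, 37, 41}.
v=17: a=17^0·(≡2), b=17^-2·(≡6) mod 17; (2|17)=+1, (6|17)=-1; (−1)^{0·-2·8}·(+1)^-2·(-1)^0 = +1.
v=7: a=7^2·(≡4), b=7^2·(≡6) mod 7; (4|7)=+1, (6|7)=-1; (−1)^{2·2·3}·(+1)^2·(-1)^2 = +1.
v=3: a=3^-6·(≡2), b=3^-4·(≡2) mod 3; (2|3)=-1, (2|3)=-1; (−1)^{-6·-4·1}·(-1)^-4·(-1)^-6 = +1.
v=5: a=5^0·(≡3), b=5^4·(≡1) mod 5; (3|5)=-1, (1|5)=+1; (−1)^{0·4·2}·(-1)^4·(+1)^0 = +1.
v=19: a=19^2·(≡16), b=19^2·(≡16) mod 19; (16|19)=+1, (16|19)=+1; (−1)^{2·2·9}·(+1)^2·(+1)^2 = +1.
v=13: a=13^1·(≡12), b=13^1·(≡12) mod 13; (12|13)=+1, (12|13)=+1; (−1)^{1·1·6}·(+1)^1·(+1)^1 = +1.
v=29: a=29^2·(≡23), b=29^2·(≡9) mod 29; (23|29)=+1, (9|29)=+1; (−1)^{2·2·14}·(+1)^2·(+1)^2 = +1.
v=∞: -13 < 0 and -1066 < 0  ⇒  (a,b)_∞ = -1.
v=37: a=37^-2·(≡15), b=37^-2·(≡11) mod 37; (15|37)=-1, (11|37)=+1; (−1)^{-2·-2·18}·(-1)^-2·(+1)^-2 = +1.
v=41: a=41^2·(≡30), b=41^1·(≡15) mod 41; (30|41)=-1, (15|41)=-1; (−1)^{2·1·20}·(-1)^1·(-1)^2 = -1.
v=2: v_2(a)=-4, v_2(b)=-7; units ≡ 3, 3 (mod 8); ε·ε+αω+βω = 1·1+-4·1+-7·1 ≡ 0  ⇒  (a,b)_2 = +1.
Ram(-13, -1066) = {41, ∞}; no ℚ_41-point on the conic.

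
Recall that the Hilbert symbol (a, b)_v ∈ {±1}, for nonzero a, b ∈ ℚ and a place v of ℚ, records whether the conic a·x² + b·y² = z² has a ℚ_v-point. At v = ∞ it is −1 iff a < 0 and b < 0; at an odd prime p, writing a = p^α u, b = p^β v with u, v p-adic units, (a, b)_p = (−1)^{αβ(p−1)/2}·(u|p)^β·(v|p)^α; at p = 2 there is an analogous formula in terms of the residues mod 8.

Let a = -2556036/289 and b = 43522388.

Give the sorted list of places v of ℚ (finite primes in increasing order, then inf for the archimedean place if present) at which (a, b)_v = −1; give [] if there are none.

[7, 13, 19, 23]

Mod squares: a ≡ -161, b ≡ 222053. Check v ∈ {∞, 2, 3, 7, 13, 17, 19, 23, 29, 31}.
v=19: a=19^0·(≡18), b=19^1·(≡12) mod 19; (18|19)=-1, (12|19)=-1; (−1)^{0·1·9}·(-1)^1·(-1)^0 = -1.
v=3: a=3^4·(≡1), b=3^0·(≡2) mod 3; (1|3)=+1, (2|3)=-1; (−1)^{4·0·1}·(+1)^0·(-1)^4 = +1.
v=13: a=13^0·(≡8), b=13^1·(≡12) mod 13; (8|13)=-1, (12|13)=+1; (−1)^{0·1·6}·(-1)^1·(+1)^0 = -1.
v=29: a=29^0·(≡5), b=29^1·(≡22) mod 29; (5|29)=+1, (22|29)=+1; (−1)^{0·1·14}·(+1)^1·(+1)^0 = +1.
v=31: a=31^0·(≡10), b=31^1·(≡20) mod 31; (10|31)=+1, (20|31)=+1; (−1)^{0·1·15}·(+1)^1·(+1)^0 = +1.
v=7: a=7^3·(≡5), b=7^2·(≡3) mod 7; (5|7)=-1, (3|7)=-1; (−1)^{3·2·3}·(-1)^2·(-1)^3 = -1.
v=23: a=23^1·(≡18), b=23^0·(≡17) mod 23; (18|23)=+1, (17|23)=-1; (−1)^{1·0·11}·(+1)^0·(-1)^1 = -1.
v=17: a=17^-2·(≡16), b=17^0·(≡8) mod 17; (16|17)=+1, (8|17)=+1; (−1)^{-2·0·8}·(+1)^0·(+1)^-2 = +1.
v=∞: -161 < 0 and 222053 > 0  ⇒  (a,b)_∞ = +1.
v=2: v_2(a)=2, v_2(b)=2; units ≡ 7, 5 (mod 8); ε·ε+αω+βω = 1·0+2·1+2·0 ≡ 0  ⇒  (a,b)_2 = +1.
|Ram(-161, 222053)| = 4, even; anisotropic at {7, 13, 19, 23}.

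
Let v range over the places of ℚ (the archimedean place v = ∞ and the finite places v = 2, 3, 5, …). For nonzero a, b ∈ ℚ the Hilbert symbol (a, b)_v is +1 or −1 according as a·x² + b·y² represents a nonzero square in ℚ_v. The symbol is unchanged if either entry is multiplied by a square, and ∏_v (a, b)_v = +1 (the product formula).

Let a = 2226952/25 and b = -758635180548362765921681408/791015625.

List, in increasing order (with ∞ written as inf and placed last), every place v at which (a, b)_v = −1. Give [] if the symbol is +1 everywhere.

(a, b) ≡ (11362, -1103102) mod (ℚ^×)²; places V = {2, 3, 5, 7, 11, 13, 19, 23, 29, ∞}.
(a,b)_3: α=0, u≡1; β=-4, v≡1 (mod 3); (1|3)=+1, (1|3)=+1; sign (−1)^0·+1^-4·+1^0 = +1.
(a,b)_29: α=0, u≡4; β=1, v≡21 (mod 29); (4|29)=+1, (21|29)=-1; sign (−1)^0·+1^1·-1^0 = +1.
(a,b)_5: α=-2, u≡2; β=-10, v≡2 (mod 5); (2|5)=-1, (2|5)=-1; sign (−1)^0·-1^-10·-1^-2 = +1.
(a,b)_11: α=0, u≡8; β=1, v≡4 (mod 11); (8|11)=-1, (4|11)=+1; sign (−1)^0·-1^1·+1^0 = -1.
(a,b)_∞: sgn(11362)=+, sgn(-1103102)=−, so +1.
(a,b)_7: α=2, u≡1; β=5, v≡5 (mod 7); (1|7)=+1, (5|7)=-1; sign (−1)^0·+1^5·-1^2 = +1.
(a,b)_23: α=1, u≡20; β=4, v≡12 (mod 23); (20|23)=-1, (12|23)=+1; sign (−1)^0·-1^4·+1^1 = +1.
(a,b)_13: α=1, u≡10; β=3, v≡10 (mod 13); (10|13)=+1, (10|13)=+1; sign (−1)^0·+1^3·+1^1 = +1.
(a,b)_2: α=3, β=25; u≡1, v≡1 (mod 8); ε(u)ε(v)=0·0, αω(v)=3·0, βω(u)=25·0; sum ≡ 0  ⇒  +1.
(a,b)_19: α=1, u≡9; β=3, v≡11 (mod 19); (9|19)=+1, (11|19)=+1; sign (−1)^1·+1^3·+1^1 = -1.
Ram(11362, -1103102) = {11, 19}; no ℚ_11-point on the conic.

[11, 19]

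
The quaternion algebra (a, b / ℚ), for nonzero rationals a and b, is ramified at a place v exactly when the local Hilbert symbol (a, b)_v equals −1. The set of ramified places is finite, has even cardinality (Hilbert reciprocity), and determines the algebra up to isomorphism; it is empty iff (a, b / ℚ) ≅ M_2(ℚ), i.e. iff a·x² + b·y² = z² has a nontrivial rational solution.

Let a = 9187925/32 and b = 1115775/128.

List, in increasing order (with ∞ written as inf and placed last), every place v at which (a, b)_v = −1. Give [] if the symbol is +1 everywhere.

[2, 23]

(a, b) ≡ (874, 1102) mod (ℚ^×)²; places V = {2, 3, 5, 19, 23, 29, ∞}.
(a,b)_23: α=1, u≡14; β=0, v≡7 (mod 23); (14|23)=-1, (7|23)=-1; sign (−1)^0·-1^0·-1^1 = -1.
(a,b)_2: α=-5, β=-7; u≡5, v≡7 (mod 8); ε(u)ε(v)=0·1, αω(v)=-5·0, βω(u)=-7·1; sum ≡ 1  ⇒  -1.
(a,b)_∞: sgn(874)=+, sgn(1102)=+, so +1.
(a,b)_29: α=2, u≡7; β=1, v≡9 (mod 29); (7|29)=+1, (9|29)=+1; sign (−1)^0·+1^1·+1^2 = +1.
(a,b)_3: α=0, u≡1; β=4, v≡1 (mod 3); (1|3)=+1, (1|3)=+1; sign (−1)^0·+1^4·+1^0 = +1.
(a,b)_5: α=2, u≡1; β=2, v≡2 (mod 5); (1|5)=+1, (2|5)=-1; sign (−1)^0·+1^2·-1^2 = +1.
(a,b)_19: α=1, u≡18; β=1, v≡16 (mod 19); (18|19)=-1, (16|19)=+1; sign (−1)^1·-1^1·+1^1 = +1.
(874, 1102 / ℚ) ramifies at {2, 23}: a division algebra.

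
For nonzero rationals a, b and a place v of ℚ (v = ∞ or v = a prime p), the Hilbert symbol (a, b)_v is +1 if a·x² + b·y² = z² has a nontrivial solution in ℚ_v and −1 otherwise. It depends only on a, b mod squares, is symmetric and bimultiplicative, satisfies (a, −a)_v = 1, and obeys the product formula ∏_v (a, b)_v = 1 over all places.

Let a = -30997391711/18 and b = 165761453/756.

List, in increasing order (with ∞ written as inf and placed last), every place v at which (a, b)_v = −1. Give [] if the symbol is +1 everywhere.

[3, 11, 13, 17]

(a, b) ≡ (-8398, 57057) mod (ℚ^×)²; places V = {2, 3, 7, 11, 13, 17, 19, ∞}.
(a,b)_19: α=3, u≡3; β=3, v≡5 (mod 19); (3|19)=-1, (5|19)=+1; sign (−1)^1·-1^3·+1^3 = +1.
(a,b)_13: α=3, u≡3; β=3, v≡5 (mod 13); (3|13)=+1, (5|13)=-1; sign (−1)^0·+1^3·-1^3 = -1.
(a,b)_11: α=2, u≡6; β=1, v≡6 (mod 11); (6|11)=-1, (6|11)=-1; sign (−1)^0·-1^1·-1^2 = -1.
(a,b)_17: α=1, u≡4; β=0, v≡10 (mod 17); (4|17)=+1, (10|17)=-1; sign (−1)^0·+1^0·-1^1 = -1.
(a,b)_7: α=0, u≡2; β=-1, v≡6 (mod 7); (2|7)=+1, (6|7)=-1; sign (−1)^0·+1^-1·-1^0 = +1.
(a,b)_3: α=-2, u≡2; β=-3, v≡2 (mod 3); (2|3)=-1, (2|3)=-1; sign (−1)^0·-1^-3·-1^-2 = -1.
(a,b)_2: α=-1, β=-2; u≡1, v≡1 (mod 8); ε(u)ε(v)=0·0, αω(v)=-1·0, βω(u)=-2·0; sum ≡ 0  ⇒  +1.
(a,b)_∞: sgn(-8398)=−, sgn(57057)=+, so +1.
(-8398, 57057 / ℚ) ramifies at {3, 11, 13, 17}: a division algebra.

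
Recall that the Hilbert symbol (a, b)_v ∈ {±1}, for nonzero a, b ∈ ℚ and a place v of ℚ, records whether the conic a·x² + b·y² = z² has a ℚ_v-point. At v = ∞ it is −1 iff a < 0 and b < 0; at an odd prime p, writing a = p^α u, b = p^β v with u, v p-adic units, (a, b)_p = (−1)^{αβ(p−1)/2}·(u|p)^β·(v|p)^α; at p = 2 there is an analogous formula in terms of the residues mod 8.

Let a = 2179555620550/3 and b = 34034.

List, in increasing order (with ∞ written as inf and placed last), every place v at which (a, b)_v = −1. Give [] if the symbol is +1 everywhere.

[3, 7]

Mod squares: a ≡ 66, b ≡ 34034. Check v ∈ {∞, 2, 3, 5, 7, 11, 13, 17, 23}.
v=23: a=23^4·(≡20), b=23^0·(≡17) mod 23; (20|23)=-1, (17|23)=-1; (−1)^{4·0·11}·(-1)^0·(-1)^4 = +1.
v=7: a=7^2·(≡3), b=7^1·(≡4) mod 7; (3|7)=-1, (4|7)=+1; (−1)^{2·1·3}·(-1)^1·(+1)^2 = -1.
v=11: a=11^1·(≡8), b=11^1·(≡3) mod 11; (8|11)=-1, (3|11)=+1; (−1)^{1·1·5}·(-1)^1·(+1)^1 = +1.
v=2: v_2(a)=1, v_2(b)=1; units ≡ 1, 1 (mod 8); ε·ε+αω+βω = 0·0+1·0+1·0 ≡ 0  ⇒  (a,b)_2 = +1.
v=5: a=5^2·(≡4), b=5^0·(≡4) mod 5; (4|5)=+1, (4|5)=+1; (−1)^{2·0·2}·(+1)^0·(+1)^2 = +1.
v=∞: 66 > 0 and 34034 > 0  ⇒  (a,b)_∞ = +1.
v=3: a=3^-1·(≡1), b=3^0·(≡2) mod 3; (1|3)=+1, (2|3)=-1; (−1)^{-1·0·1}·(+1)^0·(-1)^-1 = -1.
v=17: a=17^2·(≡1), b=17^1·(≡13) mod 17; (1|17)=+1, (13|17)=+1; (−1)^{2·1·8}·(+1)^1·(+1)^2 = +1.
v=13: a=13^0·(≡3), b=13^1·(≡5) mod 13; (3|13)=+1, (5|13)=-1; (−1)^{0·1·6}·(+1)^1·(-1)^0 = +1.
(66, 34034 / ℚ) ramifies at {3, 7}: a division algebra.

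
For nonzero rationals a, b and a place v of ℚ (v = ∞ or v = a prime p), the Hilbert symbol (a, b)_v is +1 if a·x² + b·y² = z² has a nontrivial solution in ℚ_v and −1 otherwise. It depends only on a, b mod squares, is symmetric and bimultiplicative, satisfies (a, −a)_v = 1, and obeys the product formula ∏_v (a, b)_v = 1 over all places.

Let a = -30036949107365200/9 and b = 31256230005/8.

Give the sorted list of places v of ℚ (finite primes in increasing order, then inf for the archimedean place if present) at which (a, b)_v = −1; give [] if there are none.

[2, 5]

Mod squares: a ≡ -13, b ≡ 10010. Check v ∈ {∞, 2, 3, 5, 7, 11, 13, 17}.
v=∞: -13 < 0 and 10010 > 0  ⇒  (a,b)_∞ = +1.
v=17: a=17^0·(≡1), b=17^2·(≡6) mod 17; (1|17)=+1, (6|17)=-1; (−1)^{0·2·8}·(+1)^2·(-1)^0 = +1.
v=7: a=7^10·(≡1), b=7^5·(≡4) mod 7; (1|7)=+1, (4|7)=+1; (−1)^{10·5·3}·(+1)^5·(+1)^10 = +1.
v=5: a=5^2·(≡3), b=5^1·(≡2) mod 5; (3|5)=-1, (2|5)=-1; (−1)^{2·1·2}·(-1)^1·(-1)^2 = -1.
v=2: v_2(a)=4, v_2(b)=-3; units ≡ 3, 5 (mod 8); ε·ε+αω+βω = 1·0+4·1+-3·1 ≡ 1  ⇒  (a,b)_2 = -1.
v=13: a=13^3·(≡1), b=13^1·(≡9) mod 13; (1|13)=+1, (9|13)=+1; (−1)^{3·1·6}·(+1)^1·(+1)^3 = +1.
v=3: a=3^-2·(≡2), b=3^2·(≡2) mod 3; (2|3)=-1, (2|3)=-1; (−1)^{-2·2·1}·(-1)^2·(-1)^-2 = +1.
v=11: a=11^2·(≡5), b=11^1·(≡2) mod 11; (5|11)=+1, (2|11)=-1; (−1)^{2·1·5}·(+1)^1·(-1)^2 = +1.
|Ram(-13, 10010)| = 2, even; anisotropic at {2, 5}.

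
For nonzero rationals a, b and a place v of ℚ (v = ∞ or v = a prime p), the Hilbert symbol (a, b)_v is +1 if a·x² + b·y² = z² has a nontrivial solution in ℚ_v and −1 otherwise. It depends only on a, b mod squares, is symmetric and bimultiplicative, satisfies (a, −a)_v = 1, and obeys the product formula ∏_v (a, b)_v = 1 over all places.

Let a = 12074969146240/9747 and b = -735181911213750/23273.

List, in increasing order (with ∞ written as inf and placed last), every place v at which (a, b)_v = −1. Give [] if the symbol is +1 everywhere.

[11, 17]

(a, b) ≡ (2730, -374) mod (ℚ^×)²; places V = {2, 3, 5, 7, 11, 13, 17, 19, 37, ∞}.
(a,b)_13: α=1, u≡7; β=2, v≡12 (mod 13); (7|13)=-1, (12|13)=+1; sign (−1)^0·-1^2·+1^1 = +1.
(a,b)_3: α=-3, u≡1; β=2, v≡1 (mod 3); (1|3)=+1, (1|3)=+1; sign (−1)^0·+1^2·+1^-3 = +1.
(a,b)_7: α=3, u≡6; β=4, v≡1 (mod 7); (6|7)=-1, (1|7)=+1; sign (−1)^0·-1^4·+1^3 = +1.
(a,b)_2: α=7, β=1; u≡5, v≡5 (mod 8); ε(u)ε(v)=0·0, αω(v)=7·1, βω(u)=1·1; sum ≡ 0  ⇒  +1.
(a,b)_37: α=0, u≡23; β=-2, v≡10 (mod 37); (23|37)=-1, (10|37)=+1; sign (−1)^0·-1^-2·+1^0 = +1.
(a,b)_17: α=2, u≡14; β=-1, v≡3 (mod 17); (14|17)=-1, (3|17)=-1; sign (−1)^0·-1^-1·-1^2 = -1.
(a,b)_5: α=1, u≡4; β=4, v≡1 (mod 5); (4|5)=+1, (1|5)=+1; sign (−1)^0·+1^4·+1^1 = +1.
(a,b)_19: α=-2, u≡8; β=0, v≡16 (mod 19); (8|19)=-1, (16|19)=+1; sign (−1)^0·-1^0·+1^-2 = +1.
(a,b)_∞: sgn(2730)=+, sgn(-374)=−, so +1.
(a,b)_11: α=4, u≡2; β=5, v≡10 (mod 11); (2|11)=-1, (10|11)=-1; sign (−1)^0·-1^5·-1^4 = -1.
(2730, -374 / ℚ) ramifies at {11, 17}: a division algebra.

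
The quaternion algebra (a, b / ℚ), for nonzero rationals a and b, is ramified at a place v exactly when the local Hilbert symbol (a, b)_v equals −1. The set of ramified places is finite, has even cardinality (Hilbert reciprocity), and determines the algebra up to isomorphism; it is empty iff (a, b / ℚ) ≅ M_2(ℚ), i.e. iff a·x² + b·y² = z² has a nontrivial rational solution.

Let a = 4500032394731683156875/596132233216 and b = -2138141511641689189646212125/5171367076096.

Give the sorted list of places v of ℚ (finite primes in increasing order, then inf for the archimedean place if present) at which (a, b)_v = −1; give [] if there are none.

[2, 7, 11, 23]

(a, b) ≡ (19, -2860165) mod (ℚ^×)²; places V = {2, 3, 5, 7, 11, 13, 17, 19, 23, 29, 31, ∞}.
(a,b)_2: α=-22, β=-8; u≡3, v≡3 (mod 8); ε(u)ε(v)=1·1, αω(v)=-22·1, βω(u)=-8·1; sum ≡ 1  ⇒  -1.
(a,b)_7: α=0, u≡5; β=5, v≡2 (mod 7); (5|7)=-1, (2|7)=+1; sign (−1)^0·-1^5·+1^0 = -1.
(a,b)_29: α=-2, u≡21; β=-4, v≡17 (mod 29); (21|29)=-1, (17|29)=-1; sign (−1)^0·-1^-4·-1^-2 = +1.
(a,b)_31: α=2, u≡20; β=4, v≡19 (mod 31); (20|31)=+1, (19|31)=+1; sign (−1)^0·+1^4·+1^2 = +1.
(a,b)_17: α=2, u≡1; β=3, v≡13 (mod 17); (1|17)=+1, (13|17)=+1; sign (−1)^0·+1^3·+1^2 = +1.
(a,b)_19: α=3, u≡9; β=1, v≡8 (mod 19); (9|19)=+1, (8|19)=-1; sign (−1)^1·+1^1·-1^3 = +1.
(a,b)_11: α=2, u≡7; β=3, v≡5 (mod 11); (7|11)=-1, (5|11)=+1; sign (−1)^0·-1^3·+1^2 = -1.
(a,b)_5: α=4, u≡1; β=3, v≡3 (mod 5); (1|5)=+1, (3|5)=-1; sign (−1)^0·+1^3·-1^4 = +1.
(a,b)_3: α=10, u≡1; β=6, v≡2 (mod 3); (1|3)=+1, (2|3)=-1; sign (−1)^0·+1^6·-1^10 = +1.
(a,b)_∞: sgn(19)=+, sgn(-2860165)=−, so +1.
(a,b)_23: α=2, u≡21; β=3, v≡3 (mod 23); (21|23)=-1, (3|23)=+1; sign (−1)^0·-1^3·+1^2 = -1.
(a,b)_13: α=-2, u≡5; β=-4, v≡12 (mod 13); (5|13)=-1, (12|13)=+1; sign (−1)^0·-1^-4·+1^-2 = +1.
|Ram(19, -2860165)| = 4, even; anisotropic at {2, 7, 11, 23}.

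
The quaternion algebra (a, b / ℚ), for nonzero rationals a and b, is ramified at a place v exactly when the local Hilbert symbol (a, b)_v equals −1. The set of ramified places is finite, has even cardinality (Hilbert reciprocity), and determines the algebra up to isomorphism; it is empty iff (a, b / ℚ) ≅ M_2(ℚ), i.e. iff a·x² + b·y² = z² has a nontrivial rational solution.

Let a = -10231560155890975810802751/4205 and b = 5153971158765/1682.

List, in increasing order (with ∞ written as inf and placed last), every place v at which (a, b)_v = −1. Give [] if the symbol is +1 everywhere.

[2, 13]

Mod squares: a ≡ -12155, b ≡ 965770. Check v ∈ {∞, 2, 3, 5, 11, 13, 17, 19, 23, 29}.
v=11: a=11^7·(≡6), b=11^4·(≡1) mod 11; (6|11)=-1, (1|11)=+1; (−1)^{7·4·5}·(-1)^4·(+1)^7 = +1.
v=2: v_2(a)=0, v_2(b)=-1; units ≡ 5, 5 (mod 8); ε·ε+αω+βω = 0·0+0·1+-1·1 ≡ 1  ⇒  (a,b)_2 = -1.
v=29: a=29^-2·(≡5), b=29^-2·(≡10) mod 29; (5|29)=+1, (10|29)=-1; (−1)^{-2·-2·14}·(+1)^-2·(-1)^-2 = +1.
v=17: a=17^3·(≡16), b=17^1·(≡1) mod 17; (16|17)=+1, (1|17)=+1; (−1)^{3·1·8}·(+1)^1·(+1)^3 = +1.
v=23: a=23^2·(≡8), b=23^1·(≡14) mod 23; (8|23)=+1, (14|23)=-1; (−1)^{2·1·11}·(+1)^1·(-1)^2 = +1.
v=3: a=3^16·(≡1), b=3^6·(≡1) mod 3; (1|3)=+1, (1|3)=+1; (−1)^{16·6·1}·(+1)^6·(+1)^16 = +1.
v=∞: -12155 < 0 and 965770 > 0  ⇒  (a,b)_∞ = +1.
v=13: a=13^1·(≡12), b=13^1·(≡5) mod 13; (12|13)=+1, (5|13)=-1; (−1)^{1·1·6}·(+1)^1·(-1)^1 = -1.
v=5: a=5^-1·(≡4), b=5^1·(≡4) mod 5; (4|5)=+1, (4|5)=+1; (−1)^{-1·1·2}·(+1)^1·(+1)^-1 = +1.
v=19: a=19^2·(≡4), b=19^1·(≡5) mod 19; (4|19)=+1, (5|19)=+1; (−1)^{2·1·9}·(+1)^1·(+1)^2 = +1.
(-12155, 965770 / ℚ) ramifies at {2, 13}: a division algebra.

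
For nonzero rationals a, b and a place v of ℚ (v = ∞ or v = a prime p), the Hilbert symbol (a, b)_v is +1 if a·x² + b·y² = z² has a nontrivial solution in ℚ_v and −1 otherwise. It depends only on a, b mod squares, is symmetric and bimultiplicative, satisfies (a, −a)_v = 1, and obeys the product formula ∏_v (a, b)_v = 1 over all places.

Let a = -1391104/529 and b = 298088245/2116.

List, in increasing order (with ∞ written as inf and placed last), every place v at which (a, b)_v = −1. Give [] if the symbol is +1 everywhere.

Mod squares: a ≡ -5434, b ≡ 354445. Check v ∈ {∞, 2, 5, 7, 11, 13, 19, 23, 29, 41}.
v=∞: -5434 < 0 and 354445 > 0  ⇒  (a,b)_∞ = +1.
v=13: a=13^1·(≡11), b=13^1·(≡1) mod 13; (11|13)=-1, (1|13)=+1; (−1)^{1·1·6}·(-1)^1·(+1)^1 = -1.
v=23: a=23^-2·(≡5), b=23^-2·(≡20) mod 23; (5|23)=-1, (20|23)=-1; (−1)^{-2·-2·11}·(-1)^-2·(-1)^-2 = +1.
v=29: a=29^0·(≡12), b=29^2·(≡22) mod 29; (12|29)=-1, (22|29)=+1; (−1)^{0·2·14}·(-1)^2·(+1)^0 = +1.
v=5: a=5^0·(≡4), b=5^1·(≡4) mod 5; (4|5)=+1, (4|5)=+1; (−1)^{0·1·2}·(+1)^1·(+1)^0 = +1.
v=7: a=7^0·(≡5), b=7^1·(≡2) mod 7; (5|7)=-1, (2|7)=+1; (−1)^{0·1·3}·(-1)^1·(+1)^0 = -1.
v=2: v_2(a)=9, v_2(b)=-2; units ≡ 3, 5 (mod 8); ε·ε+αω+βω = 1·0+9·1+-2·1 ≡ 1  ⇒  (a,b)_2 = -1.
v=41: a=41^0·(≡14), b=41^1·(≡13) mod 41; (14|41)=-1, (13|41)=-1; (−1)^{0·1·20}·(-1)^1·(-1)^0 = -1.
v=19: a=19^1·(≡3), b=19^1·(≡6) mod 19; (3|19)=-1, (6|19)=+1; (−1)^{1·1·9}·(-1)^1·(+1)^1 = +1.
v=11: a=11^1·(≡3), b=11^0·(≡1) mod 11; (3|11)=+1, (1|11)=+1; (−1)^{1·0·5}·(+1)^0·(+1)^1 = +1.
|Ram(-5434, 354445)| = 4, even; anisotropic at {2, 7, 13, 41}.

[2, 7, 13, 41]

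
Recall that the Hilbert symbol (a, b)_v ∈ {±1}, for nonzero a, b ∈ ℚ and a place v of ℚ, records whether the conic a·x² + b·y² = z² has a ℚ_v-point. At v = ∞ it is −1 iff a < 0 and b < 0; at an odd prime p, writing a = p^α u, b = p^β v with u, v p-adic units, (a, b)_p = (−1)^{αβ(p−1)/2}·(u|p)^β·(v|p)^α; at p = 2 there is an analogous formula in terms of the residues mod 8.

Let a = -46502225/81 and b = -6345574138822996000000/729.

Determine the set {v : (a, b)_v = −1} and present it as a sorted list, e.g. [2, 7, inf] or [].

(a, b) ≡ (-37961, -1309) mod (ℚ^×)²; places V = {2, 3, 5, 7, 11, 17, 29, ∞}.
(a,b)_17: α=1, u≡10; β=3, v≡8 (mod 17); (10|17)=-1, (8|17)=+1; sign (−1)^0·-1^3·+1^1 = -1.
(a,b)_11: α=1, u≡3; β=3, v≡10 (mod 11); (3|11)=+1, (10|11)=-1; sign (−1)^1·+1^3·-1^1 = +1.
(a,b)_5: α=2, u≡1; β=6, v≡4 (mod 5); (1|5)=+1, (4|5)=+1; sign (−1)^0·+1^6·+1^2 = +1.
(a,b)_2: α=0, β=8; u≡7, v≡3 (mod 8); ε(u)ε(v)=1·1, αω(v)=0·1, βω(u)=8·0; sum ≡ 1  ⇒  -1.
(a,b)_29: α=1, u≡24; β=4, v≡13 (mod 29); (24|29)=+1, (13|29)=+1; sign (−1)^0·+1^4·+1^1 = +1.
(a,b)_3: α=-4, u≡1; β=-6, v≡2 (mod 3); (1|3)=+1, (2|3)=-1; sign (−1)^0·+1^-6·-1^-4 = +1.
(a,b)_7: α=3, u≡2; β=3, v≡4 (mod 7); (2|7)=+1, (4|7)=+1; sign (−1)^1·+1^3·+1^3 = -1.
(a,b)_∞: sgn(-37961)=−, sgn(-1309)=−, so -1.
(-37961, -1309 / ℚ) ramifies at {2, 7, 17, ∞}: a division algebra.

[2, 7, 17, inf]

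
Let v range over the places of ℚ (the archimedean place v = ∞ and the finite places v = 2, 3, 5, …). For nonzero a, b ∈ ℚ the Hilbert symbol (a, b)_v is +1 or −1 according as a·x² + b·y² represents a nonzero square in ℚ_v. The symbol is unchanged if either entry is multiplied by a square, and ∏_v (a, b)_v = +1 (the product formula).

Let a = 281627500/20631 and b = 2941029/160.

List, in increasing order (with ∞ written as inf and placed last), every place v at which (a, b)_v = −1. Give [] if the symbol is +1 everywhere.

[2, 3]

(a, b) ≡ (741, 7410) mod (ℚ^×)²; places V = {2, 3, 5, 7, 11, 13, 19, 23, ∞}.
(a,b)_23: α=-2, u≡20; β=0, v≡4 (mod 23); (20|23)=-1, (4|23)=+1; sign (−1)^0·-1^0·+1^-2 = +1.
(a,b)_3: α=-1, u≡1; β=5, v≡1 (mod 3); (1|3)=+1, (1|3)=+1; sign (−1)^1·+1^5·+1^-1 = -1.
(a,b)_5: α=4, u≡4; β=-1, v≡2 (mod 5); (4|5)=+1, (2|5)=-1; sign (−1)^0·+1^-1·-1^4 = +1.
(a,b)_7: α=2, u≡5; β=2, v≡4 (mod 7); (5|7)=-1, (4|7)=+1; sign (−1)^0·-1^2·+1^2 = +1.
(a,b)_11: α=2, u≡9; β=0, v≡6 (mod 11); (9|11)=+1, (6|11)=-1; sign (−1)^0·+1^0·-1^2 = +1.
(a,b)_∞: sgn(741)=+, sgn(7410)=+, so +1.
(a,b)_2: α=2, β=-5; u≡5, v≡1 (mod 8); ε(u)ε(v)=0·0, αω(v)=2·0, βω(u)=-5·1; sum ≡ 1  ⇒  -1.
(a,b)_19: α=1, u≡9; β=1, v≡14 (mod 19); (9|19)=+1, (14|19)=-1; sign (−1)^1·+1^1·-1^1 = +1.
(a,b)_13: α=-1, u≡11; β=1, v≡5 (mod 13); (11|13)=-1, (5|13)=-1; sign (−1)^0·-1^1·-1^-1 = +1.
(741, 7410 / ℚ) ramifies at {2, 3}: a division algebra.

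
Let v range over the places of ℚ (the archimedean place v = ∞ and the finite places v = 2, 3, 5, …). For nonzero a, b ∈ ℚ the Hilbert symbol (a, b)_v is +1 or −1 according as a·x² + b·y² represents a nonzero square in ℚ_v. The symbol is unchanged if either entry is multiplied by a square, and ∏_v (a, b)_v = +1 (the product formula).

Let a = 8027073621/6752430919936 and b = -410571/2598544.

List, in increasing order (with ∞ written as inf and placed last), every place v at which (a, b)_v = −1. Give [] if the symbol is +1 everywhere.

(a, b) ≡ (21, -19) mod (ℚ^×)²; places V = {2, 3, 7, 13, 19, 31, ∞}.
(a,b)_∞: sgn(21)=+, sgn(-19)=−, so +1.
(a,b)_19: α=2, u≡15; β=1, v≡12 (mod 19); (15|19)=-1, (12|19)=-1; sign (−1)^0·-1^1·-1^2 = -1.
(a,b)_13: α=-4, u≡11; β=-2, v≡6 (mod 13); (11|13)=-1, (6|13)=-1; sign (−1)^0·-1^-2·-1^-4 = +1.
(a,b)_7: α=7, u≡5; β=4, v≡1 (mod 7); (5|7)=-1, (1|7)=+1; sign (−1)^0·-1^4·+1^7 = +1.
(a,b)_2: α=-8, β=-4; u≡5, v≡5 (mod 8); ε(u)ε(v)=0·0, αω(v)=-8·1, βω(u)=-4·1; sum ≡ 0  ⇒  +1.
(a,b)_31: α=-4, u≡3; β=-2, v≡30 (mod 31); (3|31)=-1, (30|31)=-1; sign (−1)^0·-1^-2·-1^-4 = +1.
(a,b)_3: α=3, u≡1; β=2, v≡2 (mod 3); (1|3)=+1, (2|3)=-1; sign (−1)^0·+1^2·-1^3 = -1.
|Ram(21, -19)| = 2, even; anisotropic at {3, 19}.

[3, 19]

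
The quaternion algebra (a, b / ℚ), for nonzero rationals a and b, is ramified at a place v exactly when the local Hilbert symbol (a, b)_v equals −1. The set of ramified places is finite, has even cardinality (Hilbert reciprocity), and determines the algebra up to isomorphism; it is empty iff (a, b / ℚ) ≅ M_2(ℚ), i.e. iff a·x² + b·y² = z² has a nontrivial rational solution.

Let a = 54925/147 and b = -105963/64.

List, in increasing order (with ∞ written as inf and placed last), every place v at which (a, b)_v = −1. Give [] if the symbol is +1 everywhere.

[3, 11]

(a, b) ≡ (39, -627) mod (ℚ^×)²; places V = {2, 3, 5, 7, 11, 13, 19, ∞}.
(a,b)_3: α=-1, u≡1; β=1, v≡1 (mod 3); (1|3)=+1, (1|3)=+1; sign (−1)^1·+1^1·+1^-1 = -1.
(a,b)_2: α=0, β=-6; u≡7, v≡5 (mod 8); ε(u)ε(v)=1·0, αω(v)=0·1, βω(u)=-6·0; sum ≡ 0  ⇒  +1.
(a,b)_5: α=2, u≡1; β=0, v≡3 (mod 5); (1|5)=+1, (3|5)=-1; sign (−1)^0·+1^0·-1^2 = +1.
(a,b)_7: α=-2, u≡1; β=0, v≡3 (mod 7); (1|7)=+1, (3|7)=-1; sign (−1)^0·+1^0·-1^-2 = +1.
(a,b)_19: α=0, u≡16; β=1, v≡4 (mod 19); (16|19)=+1, (4|19)=+1; sign (−1)^0·+1^1·+1^0 = +1.
(a,b)_∞: sgn(39)=+, sgn(-627)=−, so +1.
(a,b)_11: α=0, u≡6; β=1, v≡4 (mod 11); (6|11)=-1, (4|11)=+1; sign (−1)^0·-1^1·+1^0 = -1.
(a,b)_13: α=3, u≡3; β=2, v≡3 (mod 13); (3|13)=+1, (3|13)=+1; sign (−1)^0·+1^2·+1^3 = +1.
|Ram(39, -627)| = 2, even; anisotropic at {3, 11}.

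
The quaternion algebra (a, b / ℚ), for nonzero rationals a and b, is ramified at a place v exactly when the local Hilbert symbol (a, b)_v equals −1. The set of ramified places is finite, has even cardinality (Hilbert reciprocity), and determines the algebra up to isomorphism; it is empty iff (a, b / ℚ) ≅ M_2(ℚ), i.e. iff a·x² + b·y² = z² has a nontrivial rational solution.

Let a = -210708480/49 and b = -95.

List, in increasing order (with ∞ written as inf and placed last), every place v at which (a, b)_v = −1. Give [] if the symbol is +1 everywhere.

[19, inf]

(a, b) ≡ (-570, -95) mod (ℚ^×)²; places V = {2, 3, 5, 7, 19, ∞}.
(a,b)_3: α=1, u≡2; β=0, v≡1 (mod 3); (2|3)=-1, (1|3)=+1; sign (−1)^0·-1^0·+1^1 = +1.
(a,b)_7: α=-2, u≡4; β=0, v≡3 (mod 7); (4|7)=+1, (3|7)=-1; sign (−1)^0·+1^0·-1^-2 = +1.
(a,b)_∞: sgn(-570)=−, sgn(-95)=−, so -1.
(a,b)_19: α=3, u≡2; β=1, v≡14 (mod 19); (2|19)=-1, (14|19)=-1; sign (−1)^1·-1^1·-1^3 = -1.
(a,b)_5: α=1, u≡1; β=1, v≡1 (mod 5); (1|5)=+1, (1|5)=+1; sign (−1)^0·+1^1·+1^1 = +1.
(a,b)_2: α=11, β=0; u≡3, v≡1 (mod 8); ε(u)ε(v)=1·0, αω(v)=11·0, βω(u)=0·1; sum ≡ 0  ⇒  +1.
|Ram(-570, -95)| = 2, even; anisotropic at {19, ∞}.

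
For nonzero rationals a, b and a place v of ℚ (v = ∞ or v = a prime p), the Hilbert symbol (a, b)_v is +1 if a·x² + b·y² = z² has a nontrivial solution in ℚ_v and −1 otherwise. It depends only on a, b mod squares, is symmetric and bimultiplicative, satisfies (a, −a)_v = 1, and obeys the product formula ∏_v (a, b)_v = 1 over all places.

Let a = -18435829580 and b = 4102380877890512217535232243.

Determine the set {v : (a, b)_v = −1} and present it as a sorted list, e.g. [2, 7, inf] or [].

[5, 7]

(a, b) ≡ (-155, 169043) mod (ℚ^×)²; places V = {2, 5, 7, 13, 19, 31, 41, ∞}.
(a,b)_19: α=2, u≡9; β=5, v≡5 (mod 19); (9|19)=+1, (5|19)=+1; sign (−1)^0·+1^5·+1^2 = +1.
(a,b)_5: α=1, u≡4; β=0, v≡3 (mod 5); (4|5)=+1, (3|5)=-1; sign (−1)^0·+1^0·-1^1 = -1.
(a,b)_∞: sgn(-155)=−, sgn(169043)=+, so +1.
(a,b)_41: α=2, u≡33; β=5, v≡10 (mod 41); (33|41)=+1, (10|41)=+1; sign (−1)^0·+1^5·+1^2 = +1.
(a,b)_2: α=2, β=0; u≡5, v≡3 (mod 8); ε(u)ε(v)=0·1, αω(v)=2·1, βω(u)=0·1; sum ≡ 0  ⇒  +1.
(a,b)_13: α=0, u≡1; β=4, v≡3 (mod 13); (1|13)=+1, (3|13)=+1; sign (−1)^0·+1^4·+1^0 = +1.
(a,b)_31: α=1, u≡6; β=3, v≡19 (mod 31); (6|31)=-1, (19|31)=+1; sign (−1)^1·-1^3·+1^1 = +1.
(a,b)_7: α=2, u≡5; β=5, v≡3 (mod 7); (5|7)=-1, (3|7)=-1; sign (−1)^0·-1^5·-1^2 = -1.
Ram(-155, 169043) = {5, 7}; no ℚ_5-point on the conic.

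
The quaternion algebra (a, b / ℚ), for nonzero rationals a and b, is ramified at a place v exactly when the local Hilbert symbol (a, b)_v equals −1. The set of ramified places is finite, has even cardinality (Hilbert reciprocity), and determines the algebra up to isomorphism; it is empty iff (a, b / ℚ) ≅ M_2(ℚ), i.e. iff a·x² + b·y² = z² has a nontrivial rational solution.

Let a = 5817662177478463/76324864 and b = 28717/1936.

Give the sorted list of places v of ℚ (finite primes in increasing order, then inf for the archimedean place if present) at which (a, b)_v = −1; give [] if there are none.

[2, 7, 11, 19]

Mod squares: a ≡ 38038, b ≡ 13. Check v ∈ {∞, 2, 7, 11, 13, 19, 47}.
v=11: a=11^-3·(≡4), b=11^-2·(≡8) mod 11; (4|11)=+1, (8|11)=-1; (−1)^{-3·-2·5}·(+1)^-2·(-1)^-3 = -1.
v=19: a=19^1·(≡11), b=19^0·(≡15) mod 19; (11|19)=+1, (15|19)=-1; (−1)^{1·0·9}·(+1)^0·(-1)^1 = -1.
v=13: a=13^7·(≡9), b=13^1·(≡1) mod 13; (9|13)=+1, (1|13)=+1; (−1)^{7·1·6}·(+1)^1·(+1)^7 = +1.
v=2: v_2(a)=-13, v_2(b)=-4; units ≡ 3, 5 (mod 8); ε·ε+αω+βω = 1·0+-13·1+-4·1 ≡ 1  ⇒  (a,b)_2 = -1.
v=47: a=47^4·(≡10), b=47^2·(≡38) mod 47; (10|47)=-1, (38|47)=-1; (−1)^{4·2·23}·(-1)^2·(-1)^4 = +1.
v=∞: 38038 > 0 and 13 > 0  ⇒  (a,b)_∞ = +1.
v=7: a=7^-1·(≡2), b=7^0·(≡6) mod 7; (2|7)=+1, (6|7)=-1; (−1)^{-1·0·3}·(+1)^0·(-1)^-1 = -1.
|Ram(38038, 13)| = 4, even; anisotropic at {2, 7, 11, 19}.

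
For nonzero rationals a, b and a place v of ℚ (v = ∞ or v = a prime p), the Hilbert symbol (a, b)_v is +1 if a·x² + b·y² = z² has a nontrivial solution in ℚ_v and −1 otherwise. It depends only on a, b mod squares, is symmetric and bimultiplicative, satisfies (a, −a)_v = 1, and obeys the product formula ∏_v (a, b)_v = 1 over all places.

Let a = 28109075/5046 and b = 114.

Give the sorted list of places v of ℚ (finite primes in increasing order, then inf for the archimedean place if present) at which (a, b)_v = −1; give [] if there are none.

Mod squares: a ≡ 1938, b ≡ 114. Check v ∈ {∞, 2, 3, 5, 17, 19, 29, 59}.
v=5: a=5^2·(≡3), b=5^0·(≡4) mod 5; (3|5)=-1, (4|5)=+1; (−1)^{2·0·2}·(-1)^0·(+1)^2 = +1.
v=17: a=17^1·(≡10), b=17^0·(≡12) mod 17; (10|17)=-1, (12|17)=-1; (−1)^{1·0·8}·(-1)^0·(-1)^1 = -1.
v=29: a=29^-2·(≡7), b=29^0·(≡27) mod 29; (7|29)=+1, (27|29)=-1; (−1)^{-2·0·14}·(+1)^0·(-1)^-2 = +1.
v=19: a=19^1·(≡6), b=19^1·(≡6) mod 19; (6|19)=+1, (6|19)=+1; (−1)^{1·1·9}·(+1)^1·(+1)^1 = -1.
v=2: v_2(a)=-1, v_2(b)=1; units ≡ 1, 1 (mod 8); ε·ε+αω+βω = 0·0+-1·0+1·0 ≡ 0  ⇒  (a,b)_2 = +1.
v=59: a=59^2·(≡34), b=59^0·(≡55) mod 59; (34|59)=-1, (55|59)=-1; (−1)^{2·0·29}·(-1)^0·(-1)^2 = +1.
v=∞: 1938 > 0 and 114 > 0  ⇒  (a,b)_∞ = +1.
v=3: a=3^-1·(≡1), b=3^1·(≡2) mod 3; (1|3)=+1, (2|3)=-1; (−1)^{-1·1·1}·(+1)^1·(-1)^-1 = +1.
(1938, 114 / ℚ) ramifies at {17, 19}: a division algebra.

[17, 19]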